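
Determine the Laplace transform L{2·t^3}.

L{t^n} = n!/s^(n+1), so L{t^3} = 6/s^4. Then L{2·t^3} = 2·6/s^4 = 12/s^4

Final answer: 12/s^4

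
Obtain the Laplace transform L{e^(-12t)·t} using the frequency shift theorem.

L{e^(at)·t^n} = n!/(s-a)^(n+1), so L{e^(-12t)·t} = 1/(s+12)^2

Final answer: 1/(s+12)^2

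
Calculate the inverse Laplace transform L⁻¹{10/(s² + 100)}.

L⁻¹{10/(s² + 100)} = sin(10t)

Final answer: sin(10t)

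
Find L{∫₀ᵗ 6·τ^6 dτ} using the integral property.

L{∫₀ᵗ f(τ)dτ} = F(s)/s with f(t) = 6t^6. F(s) = 4320/s^7, so L{∫₀ᵗ 6·τ^6 dτ} = (4320/s^7)/s = 4320/s^8. (Check: ∫₀ᵗ 6·τ^6 dτ = 6t^7/7.)

Final answer: 4320/s^8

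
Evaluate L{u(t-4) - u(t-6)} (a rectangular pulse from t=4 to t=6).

L{u(t-a)} = e^(-as)/s. L{u(t-4) - u(t-6)} = (e^(-4s) - e^(-6s))/s

Final answer: (e^(-4s) - e^(-6s))/s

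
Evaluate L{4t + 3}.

L{4t + 3} = 4·L{t} + 3·L{1} = 4/s² + 3/s

Final answer: 4/s² + 3/s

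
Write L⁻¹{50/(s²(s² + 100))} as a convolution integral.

50/(s²(s² + 100)) = (1/s²)·(50/(s² + 100)) = L{t}·L{5·sin(10t)}. So f(t) = t*(5·sin(10t)) = ∫₀ᵗ 5τ·sin(10(t-τ)) dτ

Final answer: ∫₀ᵗ 5τ·sin(10(t-τ)) dτ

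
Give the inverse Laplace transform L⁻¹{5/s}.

L⁻¹{c/s} = c, so L⁻¹{5/s} = 5

Final answer: 5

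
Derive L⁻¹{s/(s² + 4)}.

This is the form c·s/(s² + a²) with a = 2. L⁻¹ = cos(2t)

Final answer: cos(2t)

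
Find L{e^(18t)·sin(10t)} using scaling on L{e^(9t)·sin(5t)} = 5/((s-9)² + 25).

Scaling with a=2: L{e^(18t)·sin(10t)} = (1/2) · 5/((s/2-9)² + 25). Simplifying: 10/((s-18)² + 100)

Final answer: 10/((s-18)² + 100)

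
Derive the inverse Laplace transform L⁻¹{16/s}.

L⁻¹{c/s} = c, so L⁻¹{16/s} = 16

Final answer: 16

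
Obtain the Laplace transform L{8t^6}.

L{8t^6} = 8 · L{t^6} = 8 · 720/s^7 = 5760/s^7

Final answer: 5760/s^7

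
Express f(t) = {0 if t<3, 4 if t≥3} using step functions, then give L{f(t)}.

f(t) = 4·u(t-3). L{u(t-3)} = e^(-3s)/s, so L{f(t)} = 4·e^(-3s)/s

Final answer: 4·e^(-3s)/s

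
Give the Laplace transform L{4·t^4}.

L{t^n} = n!/s^(n+1), so L{t^4} = 24/s^5. Then L{4·t^4} = 4·24/s^5 = 96/s^5

Final answer: 96/s^5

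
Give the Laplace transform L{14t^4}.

L{14t^4} = 14 · L{t^4} = 14 · 24/s^5 = 336/s^5

Final answer: 336/s^5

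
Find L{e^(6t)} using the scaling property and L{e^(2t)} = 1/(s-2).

Using L{f(at)} = (1/a)F(s/a) with a=3 and f(t) = e^(2t): L{e^(6t)} = (1/3) · 1/((s/3)-2) = (1/3) · 3/(s-6) = 1/(s-6)

Final answer: 1/(s-6)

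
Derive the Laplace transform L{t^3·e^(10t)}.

L{t^n·e^(at)} = n!/(s-a)^(n+1), so L{t^3·e^(10t)} = 6/(s-10)^4

Final answer: 6/(s-10)^4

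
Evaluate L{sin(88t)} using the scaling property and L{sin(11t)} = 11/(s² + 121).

Using L{f(at)} = (1/a)F(s/a) with a=8: L{sin(88t)} = (1/8) · 11/((s/8)² + 121) = (1/8) · 11·64/(s² + 7744) = 88/(s² + 7744)

Final answer: 88/(s² + 7744)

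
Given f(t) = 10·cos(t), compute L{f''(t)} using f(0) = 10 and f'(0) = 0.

F(s) = 10s/(s² + 1). L{f''(t)} = s²F(s) - sf(0) - f'(0) = 10s³/(s² + 1) - 10s = (10s³ - 10s(s² + 1))/(s² + 1) = -10s/(s² + 1)

Final answer: -10s/(s² + 1)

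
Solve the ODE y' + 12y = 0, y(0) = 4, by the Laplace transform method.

L{y'} + 12L{y} = 0. sY - 4 + 12Y = 0. Y(s+12) = 4. Y = 4/(s+12)

Final answer: y(t) = 4e^(-12t)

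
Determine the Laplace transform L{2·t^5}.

L{t^n} = n!/s^(n+1), so L{t^5} = 120/s^6. Then L{2·t^5} = 2·120/s^6 = 240/s^6

Final answer: 240/s^6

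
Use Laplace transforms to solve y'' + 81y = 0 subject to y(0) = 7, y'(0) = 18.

L{y''} + 81L{y} = 0. s²Y - 7s - 18 + 81Y = 0. Y(s² + 81) = 7s + 18. Y = (7s + 18)/(s² + 81). Inverting: y(t) = 7cos(9t) + 2sin(9t)

Final answer: y(t) = 7cos(9t) + 2sin(9t)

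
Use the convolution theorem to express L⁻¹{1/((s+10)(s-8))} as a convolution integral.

1/((s+10)(s-8)) = (1/(s+10))·(1/(s-8)) = L{e^(-10t)}·L{e^(8t)}. So f(t) = e^(-10t)*e^(8t) = ∫₀ᵗ e^(-10τ)·e^(8(t-τ)) dτ

Final answer: ∫₀ᵗ e^(-10τ)·e^(8(t-τ)) dτ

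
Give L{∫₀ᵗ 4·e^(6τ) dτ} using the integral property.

L{∫₀ᵗ f(τ)dτ} = F(s)/s with F(s) = 4/(s-6), so L{∫₀ᵗ 4·e^(6τ) dτ} = 4/(s(s-6))

Final answer: 4/(s(s-6))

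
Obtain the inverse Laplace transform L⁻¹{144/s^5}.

L⁻¹{n!/s^(n+1)} = t^n with n=4. So L⁻¹{24/s^5} = t^4, and L⁻¹{144/s^5} = (144/24)·t^4 = 6·t^4

Final answer: 6·t^4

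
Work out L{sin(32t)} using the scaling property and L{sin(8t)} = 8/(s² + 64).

Using L{f(at)} = (1/a)F(s/a) with a=4: L{sin(32t)} = (1/4) · 8/((s/4)² + 64) = (1/4) · 8·16/(s² + 1024) = 32/(s² + 1024)

Final answer: 32/(s² + 1024)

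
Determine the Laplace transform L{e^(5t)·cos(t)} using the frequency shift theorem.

Frequency shift: L{e^(at)f(t)} = F(s-a). L{e^(5t)·cos(t)} = (s-5)/((s-5)² + 1)

Final answer: (s-5)/((s-5)² + 1)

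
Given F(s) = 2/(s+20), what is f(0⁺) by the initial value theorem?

f(0⁺) = lim_{s→∞} s·2/(s+20) = lim_{s→∞} 2s/(s+20) = 2

Final answer: 2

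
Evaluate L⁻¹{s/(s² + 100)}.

This is the form c·s/(s² + a²) with a = 10. L⁻¹ = cos(10t)

Final answer: cos(10t)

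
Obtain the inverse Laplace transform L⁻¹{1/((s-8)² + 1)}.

Using frequency shift, L⁻¹{1/((s-8)² + 1)} = e^(8t)·sin(t)

Final answer: e^(8t)·sin(t)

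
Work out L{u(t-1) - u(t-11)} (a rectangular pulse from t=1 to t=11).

L{u(t-a)} = e^(-as)/s. L{u(t-1) - u(t-11)} = (e^(-s) - e^(-11s))/s

Final answer: (e^(-s) - e^(-11s))/s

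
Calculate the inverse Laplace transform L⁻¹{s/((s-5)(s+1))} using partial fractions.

Using partial fractions, f(t) = (5e^(5t) + e^(-t))/6

Final answer: (5e^(5t) + e^(-t))/6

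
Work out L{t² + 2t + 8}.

L{t² + 2t + 8} = 2/s³ + 2/s² + 8/s = 2/s³ + 2/s² + 8/s

Final answer: 2/s³ + 2/s² + 8/s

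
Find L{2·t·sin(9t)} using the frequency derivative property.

L{sin(9t)} = 9/(s² + 81). By L{t·f(t)} = -F'(s): -d/ds[9/(s² + 81)] = -(9)·(-2s)/(s² + 81)² = 18s/(s² + 81)². Then L{2·t·sin(9t)} = 2·18s/(s² + 81)² = 36s/(s² + 81)²

Final answer: 36s/(s² + 81)²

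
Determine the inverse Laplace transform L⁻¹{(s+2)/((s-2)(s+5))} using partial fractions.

Using partial fractions, f(t) = (4e^(2t) + 3e^(-5t))/7

Final answer: (4e^(2t) + 3e^(-5t))/7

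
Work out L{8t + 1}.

L{8t + 1} = 8·L{t} + L{1} = 8/s² + 1/s

Final answer: 8/s² + 1/s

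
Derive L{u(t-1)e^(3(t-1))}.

u(t-a)f(t-a) with f(t)=e^(3t). L{e^(3t)} = 1/(s-3). By time shift: e^(-s)/(s-3)

Final answer: e^(-s)/(s-3)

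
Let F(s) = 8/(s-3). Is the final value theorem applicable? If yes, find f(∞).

sF(s) = 8s/(s-3) has a pole at s = 3 in the right half-plane. Theorem does NOT apply (unstable system; f(t) = 8·e^(3t) grows without bound).

Final answer: Not applicable (unstable)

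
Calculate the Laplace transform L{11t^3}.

L{11t^3} = 11 · L{t^3} = 11 · 6/s^4 = 66/s^4

Final answer: 66/s^4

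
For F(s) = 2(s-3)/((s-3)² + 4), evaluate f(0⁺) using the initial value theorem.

f(0⁺) = lim_{s→∞} sF(s) = lim_{s→∞} 2s(s-3)/((s-3)² + 4) = 2

Final answer: 2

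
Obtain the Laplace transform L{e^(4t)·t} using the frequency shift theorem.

L{e^(at)·t^n} = n!/(s-a)^(n+1), so L{e^(4t)·t} = 1/(s-4)^2

Final answer: 1/(s-4)^2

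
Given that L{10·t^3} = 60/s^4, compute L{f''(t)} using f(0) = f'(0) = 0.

L{f''(t)} = s²F(s) - sf(0) - f'(0) = s²·60/s^4 - 0 - 0 = 60/s^2

Final answer: 60/s^2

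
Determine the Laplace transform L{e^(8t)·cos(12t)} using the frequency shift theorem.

Frequency shift: L{e^(at)f(t)} = F(s-a). L{e^(8t)·cos(12t)} = (s-8)/((s-8)² + 144)

Final answer: (s-8)/((s-8)² + 144)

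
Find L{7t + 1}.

L{7t + 1} = 7·L{t} + L{1} = 7/s² + 1/s

Final answer: 7/s² + 1/s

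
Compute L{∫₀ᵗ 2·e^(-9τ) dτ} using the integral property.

L{∫₀ᵗ f(τ)dτ} = F(s)/s with F(s) = 2/(s+9), so L{∫₀ᵗ 2·e^(-9τ) dτ} = 2/(s(s+9))

Final answer: 2/(s(s+9))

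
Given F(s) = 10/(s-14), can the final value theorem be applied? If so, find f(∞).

sF(s) = 10s/(s-14) has a pole at s = 14 in the right half-plane. Theorem does NOT apply (unstable system; f(t) = 10·e^(14t) grows without bound).

Final answer: Not applicable (unstable)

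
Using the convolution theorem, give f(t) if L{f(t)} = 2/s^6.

2/s^6 = (2/s)·(1/s^5) = L{2}·L{t^4/24}. By convolution, f(t) = 2*t^4/24 = ∫₀ᵗ 2·τ^4/24 dτ = 2·t^5/120

Final answer: 2·t^5/120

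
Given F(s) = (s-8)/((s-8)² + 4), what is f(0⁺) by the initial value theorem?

f(0⁺) = lim_{s→∞} sF(s) = lim_{s→∞} s(s-8)/((s-8)² + 4) = 1

Final answer: 1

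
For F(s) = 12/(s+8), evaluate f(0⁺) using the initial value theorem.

f(0⁺) = lim_{s→∞} s·12/(s+8) = lim_{s→∞} 12s/(s+8) = 12

Final answer: 12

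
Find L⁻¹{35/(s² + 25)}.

This is the form c·a/(s² + a²) with a = 5, c = 7. L⁻¹ = 7·sin(5t)

Final answer: 7·sin(5t)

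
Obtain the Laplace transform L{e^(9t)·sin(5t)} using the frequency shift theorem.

Frequency shift: L{e^(at)f(t)} = F(s-a). L{e^(9t)·sin(5t)} = 5/((s-9)² + 25)

Final answer: 5/((s-9)² + 25)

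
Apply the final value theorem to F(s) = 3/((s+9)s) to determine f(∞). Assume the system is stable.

f(∞) = lim_{s→0} sF(s) = lim_{s→0} 3/(s+9) = 1/3

Final answer: 1/3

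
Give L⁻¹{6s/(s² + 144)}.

This is the form c·s/(s² + a²) with a = 12, c = 6. L⁻¹ = 6·cos(12t)

Final answer: 6·cos(12t)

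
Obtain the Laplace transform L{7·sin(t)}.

L{sin(ωt)} = ω/(s² + ω²), so L{sin(t)} = 1/(s² + 1). Then L{7·sin(t)} = 7·1/(s² + 1) = 7/(s² + 1)

Final answer: 7/(s² + 1)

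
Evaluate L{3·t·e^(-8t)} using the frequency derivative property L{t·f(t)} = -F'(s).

L{e^(-8t)} = 1/(s+8). By frequency derivative: L{t·e^(-8t)} = -d/ds[1/(s+8)] = -(-1)/(s+8)² = 1/(s+8)². Then L{3·t·e^(-8t)} = 3·1/(s+8)² = 3/(s+8)²

Final answer: 3/(s+8)²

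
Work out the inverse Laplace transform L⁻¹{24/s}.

L⁻¹{c/s} = c, so L⁻¹{24/s} = 24

Final answer: 24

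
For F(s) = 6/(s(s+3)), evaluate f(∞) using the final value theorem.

f(∞) = lim_{s→0} s·6/(s(s+3)) = lim_{s→0} 6/(s+3) = 6/3 = 2

Final answer: 2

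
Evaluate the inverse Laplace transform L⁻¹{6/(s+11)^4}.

L⁻¹{n!/(s-a)^(n+1)} = t^n·e^(at), so L⁻¹{6/(s+11)^4} = t^3·e^(-11t)

Final answer: t^3·e^(-11t)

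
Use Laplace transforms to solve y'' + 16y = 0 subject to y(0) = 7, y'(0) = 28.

L{y''} + 16L{y} = 0. s²Y - 7s - 28 + 16Y = 0. Y(s² + 16) = 7s + 28. Y = (7s + 28)/(s² + 16). Inverting: y(t) = 7cos(4t) + 7sin(4t)

Final answer: y(t) = 7cos(4t) + 7sin(4t)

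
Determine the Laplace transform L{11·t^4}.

L{t^n} = n!/s^(n+1), so L{t^4} = 24/s^5. Then L{11·t^4} = 11·24/s^5 = 264/s^5

Final answer: 264/s^5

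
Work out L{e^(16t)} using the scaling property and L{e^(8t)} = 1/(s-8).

Using L{f(at)} = (1/a)F(s/a) with a=2 and f(t) = e^(8t): L{e^(16t)} = (1/2) · 1/((s/2)-8) = (1/2) · 2/(s-16) = 1/(s-16)

Final answer: 1/(s-16)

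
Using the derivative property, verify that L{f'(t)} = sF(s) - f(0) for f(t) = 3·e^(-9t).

f'(t) = -27e^(-9t). Direct: L{f'(t)} = -27/(s+9). Property: s·3/(s+9) - 3 = (3s - 3(s+9))/(s+9) = -27/(s+9). ✓

Final answer: -27/(s+9)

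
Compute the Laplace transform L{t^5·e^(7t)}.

L{t^n·e^(at)} = n!/(s-a)^(n+1), so L{t^5·e^(7t)} = 120/(s-7)^6

Final answer: 120/(s-7)^6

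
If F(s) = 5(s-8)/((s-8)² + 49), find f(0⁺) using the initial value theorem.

f(0⁺) = lim_{s→∞} sF(s) = lim_{s→∞} 5s(s-8)/((s-8)² + 49) = 5

Final answer: 5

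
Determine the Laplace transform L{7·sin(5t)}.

L{sin(ωt)} = ω/(s² + ω²), so L{sin(5t)} = 5/(s² + 25). Then L{7·sin(5t)} = 7·5/(s² + 25) = 35/(s² + 25)

Final answer: 35/(s² + 25)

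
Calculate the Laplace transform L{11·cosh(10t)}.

L{cosh(ωt)} = s/(s² - ω²), so L{cosh(10t)} = s/(s² - 100). Then L{11·cosh(10t)} = 11·s/(s² - 100) = 11s/(s² - 100)

Final answer: 11s/(s² - 100)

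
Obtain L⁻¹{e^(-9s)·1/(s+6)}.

L⁻¹{1/(s+6)} = e^(-6t). By the time shift theorem, L⁻¹{e^(-as)F(s)} = u(t-a)f(t-a) with a=9, so L⁻¹{e^(-9s)·1/(s+6)} = u(t-9)·e^(-6(t-9))

Final answer: u(t-9)·e^(-6(t-9))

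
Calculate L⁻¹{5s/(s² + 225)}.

This is the form c·s/(s² + a²) with a = 15, c = 5. L⁻¹ = 5·cos(15t)

Final answer: 5·cos(15t)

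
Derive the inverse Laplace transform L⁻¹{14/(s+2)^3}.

L⁻¹{n!/(s-a)^(n+1)} = t^n·e^(at) with n=2, a=-2. So L⁻¹{2/(s+2)^3} = t^2·e^(-2t), and L⁻¹{14/(s+2)^3} = (14/2)·t^2·e^(-2t) = 7·t^2·e^(-2t)

Final answer: 7·t^2·e^(-2t)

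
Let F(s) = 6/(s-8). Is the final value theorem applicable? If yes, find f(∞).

sF(s) = 6s/(s-8) has a pole at s = 8 in the right half-plane. Theorem does NOT apply (unstable system; f(t) = 6·e^(8t) grows without bound).

Final answer: Not applicable (unstable)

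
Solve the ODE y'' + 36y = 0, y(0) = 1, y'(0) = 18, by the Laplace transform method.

L{y''} + 36L{y} = 0. s²Y - s - 18 + 36Y = 0. Y(s² + 36) = s + 18. Y = (s + 18)/(s² + 36). Inverting: y(t) = cos(6t) + 3sin(6t)

Final answer: y(t) = cos(6t) + 3sin(6t)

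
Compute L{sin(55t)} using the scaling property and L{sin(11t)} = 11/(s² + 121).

Using L{f(at)} = (1/a)F(s/a) with a=5: L{sin(55t)} = (1/5) · 11/((s/5)² + 121) = (1/5) · 11·25/(s² + 3025) = 55/(s² + 3025)

Final answer: 55/(s² + 3025)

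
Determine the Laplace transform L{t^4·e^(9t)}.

L{t^n·e^(at)} = n!/(s-a)^(n+1), so L{t^4·e^(9t)} = 24/(s-9)^5

Final answer: 24/(s-9)^5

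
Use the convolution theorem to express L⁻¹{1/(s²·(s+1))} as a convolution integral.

1/(s²·(s+1)) = (1/s^2)·(1/(s+1)) = L{t}·L{e^(-t)}. So f(t) = t*e^(-t) = ∫₀ᵗ τ·e^(-(t-τ)) dτ

Final answer: ∫₀ᵗ τ·e^(-(t-τ)) dτ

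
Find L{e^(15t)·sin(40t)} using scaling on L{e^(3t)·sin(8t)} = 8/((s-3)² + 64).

Scaling with a=5: L{e^(15t)·sin(40t)} = (1/5) · 8/((s/5-3)² + 64). Simplifying: 40/((s-15)² + 1600)

Final answer: 40/((s-15)² + 1600)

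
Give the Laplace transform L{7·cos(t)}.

L{cos(ωt)} = s/(s² + ω²), so L{cos(t)} = s/(s² + 1). Then L{7·cos(t)} = 7·s/(s² + 1) = 7s/(s² + 1)

Final answer: 7s/(s² + 1)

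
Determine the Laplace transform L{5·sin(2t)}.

L{sin(ωt)} = ω/(s² + ω²), so L{sin(2t)} = 2/(s² + 4). Then L{5·sin(2t)} = 5·2/(s² + 4) = 10/(s² + 4)

Final answer: 10/(s² + 4)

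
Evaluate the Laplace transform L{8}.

L{8} = 8 · L{1} = 8/s

Final answer: 8/s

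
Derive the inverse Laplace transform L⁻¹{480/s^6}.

L⁻¹{n!/s^(n+1)} = t^n with n=5. So L⁻¹{120/s^6} = t^5, and L⁻¹{480/s^6} = (480/120)·t^5 = 4·t^5

Final answer: 4·t^5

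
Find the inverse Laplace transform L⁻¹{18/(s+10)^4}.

L⁻¹{n!/(s-a)^(n+1)} = t^n·e^(at) with n=3, a=-10. So L⁻¹{6/(s+10)^4} = t^3·e^(-10t), and L⁻¹{18/(s+10)^4} = (18/6)·t^3·e^(-10t) = 3·t^3·e^(-10t)

Final answer: 3·t^3·e^(-10t)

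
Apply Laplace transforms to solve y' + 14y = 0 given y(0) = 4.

L{y'} + 14L{y} = 0. sY - 4 + 14Y = 0. Y(s+14) = 4. Y = 4/(s+14)

Final answer: y(t) = 4e^(-14t)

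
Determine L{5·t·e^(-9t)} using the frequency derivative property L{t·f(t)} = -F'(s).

L{e^(-9t)} = 1/(s+9). By frequency derivative: L{t·e^(-9t)} = -d/ds[1/(s+9)] = -(-1)/(s+9)² = 1/(s+9)². Then L{5·t·e^(-9t)} = 5·1/(s+9)² = 5/(s+9)²

Final answer: 5/(s+9)²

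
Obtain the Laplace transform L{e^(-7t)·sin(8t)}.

L{e^(at)·sin(ωt)} = ω/((s-a)² + ω²), so L{e^(-7t)·sin(8t)} = 8/((s+7)² + 64)

Final answer: 8/((s+7)² + 64)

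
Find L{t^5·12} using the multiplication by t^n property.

L{12} = 12/s. d^1/ds^1[1/s] = -1/s². d^2/ds^2[1/s] = 2/s^3. d^3/ds^3[1/s] = -6/s^4. d^4/ds^4[1/s] = 24/s^5. d^5/ds^5[1/s] = -120/s^6. So L{t^5} = (-1)^{5}·-120/s^6 = 120/s^6. Then L{t^5·12} = 12·120/s^6 = 1440/s^6

Final answer: 1440/s^6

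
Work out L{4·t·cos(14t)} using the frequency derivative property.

L{cos(14t)} = s/(s² + 196). Derivative: d/ds[s/(s² + 196)] = [(s² + 196) - s·2s]/(s² + 196)² = (196 - s²)/(s² + 196)². So L{t·cos(14t)} = -F'(s) = (s² - 196)/(s² + 196)². Then L{4·t·cos(14t)} = 4·(s² - 196)/(s² + 196)²

Final answer: 4·(s² - 196)/(s² + 196)²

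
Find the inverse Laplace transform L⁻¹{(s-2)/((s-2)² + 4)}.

Using frequency shift, L⁻¹{(s-2)/((s-2)² + 4)} = e^(2t)·cos(2t)

Final answer: e^(2t)·cos(2t)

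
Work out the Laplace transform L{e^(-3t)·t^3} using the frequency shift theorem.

L{e^(at)·t^n} = n!/(s-a)^(n+1), so L{e^(-3t)·t^3} = 6/(s+3)^4

Final answer: 6/(s+3)^4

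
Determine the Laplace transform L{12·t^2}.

L{t^n} = n!/s^(n+1), so L{t^2} = 2/s^3. Then L{12·t^2} = 12·2/s^3 = 24/s^3

Final answer: 24/s^3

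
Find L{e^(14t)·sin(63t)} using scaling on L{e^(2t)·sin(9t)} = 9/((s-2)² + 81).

Scaling with a=7: L{e^(14t)·sin(63t)} = (1/7) · 9/((s/7-2)² + 81). Simplifying: 63/((s-14)² + 3969)

Final answer: 63/((s-14)² + 3969)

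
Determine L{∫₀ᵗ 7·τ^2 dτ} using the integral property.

L{∫₀ᵗ f(τ)dτ} = F(s)/s with f(t) = 7t^2. F(s) = 14/s^3, so L{∫₀ᵗ 7·τ^2 dτ} = (14/s^3)/s = 14/s^4. (Check: ∫₀ᵗ 7·τ^2 dτ = 7t^3/3.)

Final answer: 14/s^4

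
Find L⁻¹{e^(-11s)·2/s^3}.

L⁻¹{2/s^3} = t^2. By the time shift theorem, L⁻¹{e^(-as)F(s)} = u(t-a)f(t-a) with a=11, so L⁻¹{e^(-11s)·2/s^3} = u(t-11)·(t-11)^2

Final answer: u(t-11)·(t-11)^2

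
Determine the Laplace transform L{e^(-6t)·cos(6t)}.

L{e^(at)·cos(ωt)} = (s-a)/((s-a)² + ω²), so L{e^(-6t)·cos(6t)} = (s+6)/((s+6)² + 36)

Final answer: (s+6)/((s+6)² + 36)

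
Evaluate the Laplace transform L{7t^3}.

L{7t^3} = 7 · L{t^3} = 7 · 6/s^4 = 42/s^4

Final answer: 42/s^4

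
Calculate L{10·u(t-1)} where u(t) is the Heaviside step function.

L{u(t-a)} = e^(-as)/s. Here a=1, so L{u(t-1)} = e^(-s)/s, and L{10·u(t-1)} = 10·e^(-s)/s

Final answer: 10·e^(-s)/s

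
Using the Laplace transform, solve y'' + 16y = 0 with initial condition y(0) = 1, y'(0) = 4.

L{y''} + 16L{y} = 0. s²Y - s - 4 + 16Y = 0. Y(s² + 16) = s + 4. Y = (s + 4)/(s² + 16). Inverting: y(t) = cos(4t) + sin(4t)

Final answer: y(t) = cos(4t) + sin(4t)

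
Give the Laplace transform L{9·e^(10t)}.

L{e^(at)} = 1/(s-a), so L{e^(10t)} = 1/(s-10). Then L{9·e^(10t)} = 9/(s-10)

Final answer: 9/(s-10)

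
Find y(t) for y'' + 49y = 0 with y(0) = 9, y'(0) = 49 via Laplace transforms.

L{y''} + 49L{y} = 0. s²Y - 9s - 49 + 49Y = 0. Y(s² + 49) = 9s + 49. Y = (9s + 49)/(s² + 49). Inverting: y(t) = 9cos(7t) + 7sin(7t)

Final answer: y(t) = 9cos(7t) + 7sin(7t)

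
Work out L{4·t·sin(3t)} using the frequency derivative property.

L{sin(3t)} = 3/(s² + 9). By L{t·f(t)} = -F'(s): -d/ds[3/(s² + 9)] = -(3)·(-2s)/(s² + 9)² = 6s/(s² + 9)². Then L{4·t·sin(3t)} = 4·6s/(s² + 9)² = 24s/(s² + 9)²

Final answer: 24s/(s² + 9)²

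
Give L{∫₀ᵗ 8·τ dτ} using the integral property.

L{∫₀ᵗ f(τ)dτ} = F(s)/s with f(t) = 8t. F(s) = 8/s^2, so L{∫₀ᵗ 8·τ dτ} = (8/s^2)/s = 8/s^3. (Check: ∫₀ᵗ 8·τ dτ = 8t^2/2.)

Final answer: 8/s^3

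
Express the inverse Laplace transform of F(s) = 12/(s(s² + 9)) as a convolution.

12/(s(s² + 9)) = (1/s)·(12/(s² + 9)) = L{1}·L{4·sin(3t)}. So f(t) = 1*(4·sin(3t)) = ∫₀ᵗ 4·sin(3τ) dτ

Final answer: ∫₀ᵗ 4·sin(3τ) dτ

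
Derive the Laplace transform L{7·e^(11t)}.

L{e^(at)} = 1/(s-a), so L{e^(11t)} = 1/(s-11). Then L{7·e^(11t)} = 7/(s-11)

Final answer: 7/(s-11)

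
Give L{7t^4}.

L{t^n} = n!/s^(n+1). So L{7t^4} = 7·4!/s^5 = 168/s^5

Final answer: 168/s^5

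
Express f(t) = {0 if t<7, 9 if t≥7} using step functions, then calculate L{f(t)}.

f(t) = 9·u(t-7). L{u(t-7)} = e^(-7s)/s, so L{f(t)} = 9·e^(-7s)/s

Final answer: 9·e^(-7s)/s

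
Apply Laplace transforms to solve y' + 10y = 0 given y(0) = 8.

L{y'} + 10L{y} = 0. sY - 8 + 10Y = 0. Y(s+10) = 8. Y = 8/(s+10)

Final answer: y(t) = 8e^(-10t)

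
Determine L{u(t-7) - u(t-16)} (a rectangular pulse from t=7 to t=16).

L{u(t-a)} = e^(-as)/s. L{u(t-7) - u(t-16)} = (e^(-7s) - e^(-16s))/s

Final answer: (e^(-7s) - e^(-16s))/s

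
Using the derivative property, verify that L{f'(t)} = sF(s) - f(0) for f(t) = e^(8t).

f'(t) = 8e^(8t). Direct: L{f'(t)} = 8/(s-8). Property: s·1/(s-8) - 1 = (s - (s-8))/(s-8) = 8/(s-8). ✓

Final answer: 8/(s-8)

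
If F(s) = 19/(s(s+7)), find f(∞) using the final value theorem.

f(∞) = lim_{s→0} s·19/(s(s+7)) = lim_{s→0} 19/(s+7) = 19/7 = 19/7

Final answer: 19/7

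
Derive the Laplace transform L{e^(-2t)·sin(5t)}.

L{e^(at)·sin(ωt)} = ω/((s-a)² + ω²), so L{e^(-2t)·sin(5t)} = 5/((s+2)² + 25)

Final answer: 5/((s+2)² + 25)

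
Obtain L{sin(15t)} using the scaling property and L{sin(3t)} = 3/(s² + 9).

Using L{f(at)} = (1/a)F(s/a) with a=5: L{sin(15t)} = (1/5) · 3/((s/5)² + 9) = (1/5) · 3·25/(s² + 225) = 15/(s² + 225)

Final answer: 15/(s² + 225)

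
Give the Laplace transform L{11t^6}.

L{11t^6} = 11 · L{t^6} = 11 · 720/s^7 = 7920/s^7

Final answer: 7920/s^7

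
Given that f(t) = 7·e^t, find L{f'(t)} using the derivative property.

f(0) = 7, F(s) = 7/(s-1). L{f'(t)} = s·F(s) - f(0) = 7s/(s-1) - 7 = (7s - 7(s-1))/(s-1) = 7/(s-1)

Final answer: 7/(s-1)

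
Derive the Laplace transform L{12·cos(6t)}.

L{cos(ωt)} = s/(s² + ω²), so L{cos(6t)} = s/(s² + 36). Then L{12·cos(6t)} = 12·s/(s² + 36) = 12s/(s² + 36)

Final answer: 12s/(s² + 36)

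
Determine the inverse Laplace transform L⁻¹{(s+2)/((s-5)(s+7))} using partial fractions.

Using partial fractions, f(t) = (7e^(5t) + 5e^(-7t))/12

Final answer: (7e^(5t) + 5e^(-7t))/12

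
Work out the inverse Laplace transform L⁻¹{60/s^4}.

L⁻¹{n!/s^(n+1)} = t^n with n=3. So L⁻¹{6/s^4} = t^3, and L⁻¹{60/s^4} = (60/6)·t^3 = 10·t^3

Final answer: 10·t^3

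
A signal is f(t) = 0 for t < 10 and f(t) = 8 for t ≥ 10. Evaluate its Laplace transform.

f(t) = 8·u(t-10). L{u(t-10)} = e^(-10s)/s, so L{f(t)} = 8·e^(-10s)/s

Final answer: 8·e^(-10s)/s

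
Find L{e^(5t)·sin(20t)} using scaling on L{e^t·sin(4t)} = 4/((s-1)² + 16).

Scaling with a=5: L{e^(5t)·sin(20t)} = (1/5) · 4/((s/5-1)² + 16). Simplifying: 20/((s-5)² + 400)

Final answer: 20/((s-5)² + 400)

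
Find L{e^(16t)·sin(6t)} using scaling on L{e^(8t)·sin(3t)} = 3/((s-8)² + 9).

Scaling with a=2: L{e^(16t)·sin(6t)} = (1/2) · 3/((s/2-8)² + 9). Simplifying: 6/((s-16)² + 36)

Final answer: 6/((s-16)² + 36)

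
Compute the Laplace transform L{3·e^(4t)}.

L{e^(at)} = 1/(s-a), so L{e^(4t)} = 1/(s-4). Then L{3·e^(4t)} = 3/(s-4)

Final answer: 3/(s-4)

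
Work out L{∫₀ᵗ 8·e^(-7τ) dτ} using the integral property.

L{∫₀ᵗ f(τ)dτ} = F(s)/s with F(s) = 8/(s+7), so L{∫₀ᵗ 8·e^(-7τ) dτ} = 8/(s(s+7))

Final answer: 8/(s(s+7))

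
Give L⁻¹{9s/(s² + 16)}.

This is the form c·s/(s² + a²) with a = 4, c = 9. L⁻¹ = 9·cos(4t)

Final answer: 9·cos(4t)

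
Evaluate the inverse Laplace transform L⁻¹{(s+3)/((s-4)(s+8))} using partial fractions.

Using partial fractions, f(t) = (7e^(4t) + 5e^(-8t))/12

Final answer: (7e^(4t) + 5e^(-8t))/12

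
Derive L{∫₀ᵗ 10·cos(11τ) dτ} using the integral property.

L{∫₀ᵗ f(τ)dτ} = F(s)/s with F(s) = 10s/(s² + 121), so the result is (10s/(s² + 121))/s = 10/(s² + 121)

Final answer: 10/(s² + 121)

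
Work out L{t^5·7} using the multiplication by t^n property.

L{7} = 7/s. d^1/ds^1[1/s] = -1/s². d^2/ds^2[1/s] = 2/s^3. d^3/ds^3[1/s] = -6/s^4. d^4/ds^4[1/s] = 24/s^5. d^5/ds^5[1/s] = -120/s^6. So L{t^5} = (-1)^{5}·-120/s^6 = 120/s^6. Then L{t^5·7} = 7·120/s^6 = 840/s^6

Final answer: 840/s^6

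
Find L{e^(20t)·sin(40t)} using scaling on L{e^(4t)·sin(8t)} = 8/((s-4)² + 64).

Scaling with a=5: L{e^(20t)·sin(40t)} = (1/5) · 8/((s/5-4)² + 64). Simplifying: 40/((s-20)² + 1600)

Final answer: 40/((s-20)² + 1600)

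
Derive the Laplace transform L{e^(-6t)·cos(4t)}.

L{e^(at)·cos(ωt)} = (s-a)/((s-a)² + ω²), so L{e^(-6t)·cos(4t)} = (s+6)/((s+6)² + 16)

Final answer: (s+6)/((s+6)² + 16)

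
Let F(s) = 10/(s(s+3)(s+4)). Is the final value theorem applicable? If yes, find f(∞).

Poles of sF(s) = 10/((s+3)(s+4)) are at s = -3 and s = -4, both in the left half-plane. Theorem applies. f(∞) = lim_{s→0} sF(s) = 10/(3·4) = 5/6

Final answer: 5/6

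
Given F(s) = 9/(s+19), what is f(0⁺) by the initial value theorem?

f(0⁺) = lim_{s→∞} s·9/(s+19) = lim_{s→∞} 9s/(s+19) = 9

Final answer: 9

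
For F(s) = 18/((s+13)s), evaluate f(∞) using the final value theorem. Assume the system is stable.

f(∞) = lim_{s→0} sF(s) = lim_{s→0} 18/(s+13) = 18/13

Final answer: 18/13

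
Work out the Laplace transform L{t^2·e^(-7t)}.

L{t^n·e^(at)} = n!/(s-a)^(n+1), so L{t^2·e^(-7t)} = 2/(s+7)^3

Final answer: 2/(s+7)^3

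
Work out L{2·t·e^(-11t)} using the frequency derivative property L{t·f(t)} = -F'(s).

L{e^(-11t)} = 1/(s+11). By frequency derivative: L{t·e^(-11t)} = -d/ds[1/(s+11)] = -(-1)/(s+11)² = 1/(s+11)². Then L{2·t·e^(-11t)} = 2·1/(s+11)² = 2/(s+11)²

Final answer: 2/(s+11)²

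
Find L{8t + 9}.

L{8t + 9} = 8·L{t} + 9·L{1} = 8/s² + 9/s

Final answer: 8/s² + 9/s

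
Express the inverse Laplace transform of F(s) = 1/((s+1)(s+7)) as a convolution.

1/((s+1)(s+7)) = (1/(s+1))·(1/(s+7)) = L{e^(-t)}·L{e^(-7t)}. So f(t) = e^(-t)*e^(-7t) = ∫₀ᵗ e^(-τ)·e^(-7(t-τ)) dτ

Final answer: ∫₀ᵗ e^(-τ)·e^(-7(t-τ)) dτ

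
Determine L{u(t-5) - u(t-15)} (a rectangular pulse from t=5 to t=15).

L{u(t-a)} = e^(-as)/s. L{u(t-5) - u(t-15)} = (e^(-5s) - e^(-15s))/s

Final answer: (e^(-5s) - e^(-15s))/s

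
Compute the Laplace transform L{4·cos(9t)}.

L{cos(ωt)} = s/(s² + ω²), so L{cos(9t)} = s/(s² + 81). Then L{4·cos(9t)} = 4·s/(s² + 81) = 4s/(s² + 81)

Final answer: 4s/(s² + 81)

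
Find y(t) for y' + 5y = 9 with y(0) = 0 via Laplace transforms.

sY + 5Y = 9/s. Y = 9/(s(s+5)). Partial fractions: Y = 9/5/s - 9/5/(s+5)

Final answer: y(t) = 9/5(1 - e^(-5t))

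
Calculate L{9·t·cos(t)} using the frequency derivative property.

L{cos(t)} = s/(s² + 1). Derivative: d/ds[s/(s² + 1)] = [(s² + 1) - s·2s]/(s² + 1)² = (1 - s²)/(s² + 1)². So L{t·cos(t)} = -F'(s) = (s² - 1)/(s² + 1)². Then L{9·t·cos(t)} = 9·(s² - 1)/(s² + 1)²

Final answer: 9·(s² - 1)/(s² + 1)²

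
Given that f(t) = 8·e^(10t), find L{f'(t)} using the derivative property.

f(0) = 8, F(s) = 8/(s-10). L{f'(t)} = s·F(s) - f(0) = 8s/(s-10) - 8 = (8s - 8(s-10))/(s-10) = 80/(s-10)

Final answer: 80/(s-10)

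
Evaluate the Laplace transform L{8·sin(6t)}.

L{sin(ωt)} = ω/(s² + ω²), so L{sin(6t)} = 6/(s² + 36). Then L{8·sin(6t)} = 8·6/(s² + 36) = 48/(s² + 36)

Final answer: 48/(s² + 36)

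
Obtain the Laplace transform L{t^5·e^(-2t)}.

L{t^n·e^(at)} = n!/(s-a)^(n+1), so L{t^5·e^(-2t)} = 120/(s+2)^6

Final answer: 120/(s+2)^6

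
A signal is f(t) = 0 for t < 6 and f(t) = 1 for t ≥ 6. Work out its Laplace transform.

f(t) = u(t-6). L{u(t-6)} = e^(-6s)/s, so L{f(t)} = e^(-6s)/s

Final answer: e^(-6s)/s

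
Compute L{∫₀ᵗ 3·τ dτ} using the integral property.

L{∫₀ᵗ f(τ)dτ} = F(s)/s with f(t) = 3t. F(s) = 3/s^2, so L{∫₀ᵗ 3·τ dτ} = (3/s^2)/s = 3/s^3. (Check: ∫₀ᵗ 3·τ dτ = 3t^2/2.)

Final answer: 3/s^3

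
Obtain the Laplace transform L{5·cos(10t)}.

L{cos(ωt)} = s/(s² + ω²), so L{cos(10t)} = s/(s² + 100). Then L{5·cos(10t)} = 5·s/(s² + 100) = 5s/(s² + 100)

Final answer: 5s/(s² + 100)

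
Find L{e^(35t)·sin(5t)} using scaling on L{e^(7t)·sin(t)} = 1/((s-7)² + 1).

Scaling with a=5: L{e^(35t)·sin(5t)} = (1/5) · 1/((s/5-7)² + 1). Simplifying: 5/((s-35)² + 25)

Final answer: 5/((s-35)² + 25)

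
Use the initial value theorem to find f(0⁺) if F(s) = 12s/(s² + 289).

f(0⁺) = lim_{s→∞} s·12s/(s² + 289) = lim_{s→∞} 12s²/(s² + 289) = 12

Final answer: 12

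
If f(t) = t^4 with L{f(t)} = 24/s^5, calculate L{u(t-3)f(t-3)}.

Time shift theorem: L{u(t-a)f(t-a)} = e^(-as)F(s). Here a=3, F(s) = 24/s^5, so L{u(t-3)f(t-3)} = e^(-3s)·24/s^5

Final answer: e^(-3s)·24/s^5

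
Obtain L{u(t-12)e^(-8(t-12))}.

u(t-a)f(t-a) with f(t)=e^(-8t). L{e^(-8t)} = 1/(s+8). By time shift: e^(-12s)/(s+8)

Final answer: e^(-12s)/(s+8)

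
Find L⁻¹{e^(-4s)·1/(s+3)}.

L⁻¹{1/(s+3)} = e^(-3t). By the time shift theorem, L⁻¹{e^(-as)F(s)} = u(t-a)f(t-a) with a=4, so L⁻¹{e^(-4s)·1/(s+3)} = u(t-4)·e^(-3(t-4))

Final answer: u(t-4)·e^(-3(t-4))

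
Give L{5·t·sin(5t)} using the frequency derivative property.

L{sin(5t)} = 5/(s² + 25). By L{t·f(t)} = -F'(s): -d/ds[5/(s² + 25)] = -(5)·(-2s)/(s² + 25)² = 10s/(s² + 25)². Then L{5·t·sin(5t)} = 5·10s/(s² + 25)² = 50s/(s² + 25)²

Final answer: 50s/(s² + 25)²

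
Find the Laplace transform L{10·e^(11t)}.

L{e^(at)} = 1/(s-a), so L{e^(11t)} = 1/(s-11). Then L{10·e^(11t)} = 10/(s-11)

Final answer: 10/(s-11)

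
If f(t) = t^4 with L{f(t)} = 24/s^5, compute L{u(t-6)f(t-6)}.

Time shift theorem: L{u(t-a)f(t-a)} = e^(-as)F(s). Here a=6, F(s) = 24/s^5, so L{u(t-6)f(t-6)} = e^(-6s)·24/s^5

Final answer: e^(-6s)·24/s^5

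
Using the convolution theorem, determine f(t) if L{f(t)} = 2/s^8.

2/s^8 = (2/s)·(1/s^7) = L{2}·L{t^6/720}. By convolution, f(t) = 2*t^6/720 = ∫₀ᵗ 2·τ^6/720 dτ = 2·t^7/5040

Final answer: 2·t^7/5040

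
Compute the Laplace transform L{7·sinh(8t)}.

L{sinh(ωt)} = ω/(s² - ω²), so L{sinh(8t)} = 8/(s² - 64). Then L{7·sinh(8t)} = 7·8/(s² - 64) = 56/(s² - 64)

Final answer: 56/(s² - 64)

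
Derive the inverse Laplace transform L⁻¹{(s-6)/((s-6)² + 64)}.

Using frequency shift, L⁻¹{(s-6)/((s-6)² + 64)} = e^(6t)·cos(8t)

Final answer: e^(6t)·cos(8t)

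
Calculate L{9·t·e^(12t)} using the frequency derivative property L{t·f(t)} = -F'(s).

L{e^(12t)} = 1/(s-12). By frequency derivative: L{t·e^(12t)} = -d/ds[1/(s-12)] = -(-1)/(s-12)² = 1/(s-12)². Then L{9·t·e^(12t)} = 9·1/(s-12)² = 9/(s-12)²

Final answer: 9/(s-12)²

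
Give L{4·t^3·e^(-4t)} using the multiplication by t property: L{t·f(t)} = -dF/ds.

Using L{t^n·e^(at)} = n!/(s-a)^(n+1), L{t^3·e^(-4t)} = 6/(s+4)^4, so L{4·t^3·e^(-4t)} = 4·6/(s+4)^4 = 24/(s+4)^4

Final answer: 24/(s+4)^4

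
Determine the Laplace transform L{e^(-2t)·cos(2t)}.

L{e^(at)·cos(ωt)} = (s-a)/((s-a)² + ω²), so L{e^(-2t)·cos(2t)} = (s+2)/((s+2)² + 4)

Final answer: (s+2)/((s+2)² + 4)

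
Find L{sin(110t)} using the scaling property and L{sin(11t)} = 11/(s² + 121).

Using L{f(at)} = (1/a)F(s/a) with a=10: L{sin(110t)} = (1/10) · 11/((s/10)² + 121) = (1/10) · 11·100/(s² + 12100) = 110/(s² + 12100)

Final answer: 110/(s² + 12100)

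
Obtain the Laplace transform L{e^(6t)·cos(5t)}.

L{e^(at)·cos(ωt)} = (s-a)/((s-a)² + ω²), so L{e^(6t)·cos(5t)} = (s-6)/((s-6)² + 25)

Final answer: (s-6)/((s-6)² + 25)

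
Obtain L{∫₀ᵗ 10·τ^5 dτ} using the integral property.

L{∫₀ᵗ f(τ)dτ} = F(s)/s with f(t) = 10t^5. F(s) = 1200/s^6, so L{∫₀ᵗ 10·τ^5 dτ} = (1200/s^6)/s = 1200/s^7. (Check: ∫₀ᵗ 10·τ^5 dτ = 10t^6/6.)

Final answer: 1200/s^7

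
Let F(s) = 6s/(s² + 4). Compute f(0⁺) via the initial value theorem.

f(0⁺) = lim_{s→∞} s·6s/(s² + 4) = lim_{s→∞} 6s²/(s² + 4) = 6

Final answer: 6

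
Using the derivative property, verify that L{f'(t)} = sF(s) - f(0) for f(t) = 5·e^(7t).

f'(t) = 35e^(7t). Direct: L{f'(t)} = 35/(s-7). Property: s·5/(s-7) - 5 = (5s - 5(s-7))/(s-7) = 35/(s-7). ✓

Final answer: 35/(s-7)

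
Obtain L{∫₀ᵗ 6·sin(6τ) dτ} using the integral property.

L{∫₀ᵗ f(τ)dτ} = F(s)/s with F(s) = 36/(s² + 36), so the result is (36/(s² + 36))/s = 36/(s(s² + 36))

Final answer: 36/(s(s² + 36))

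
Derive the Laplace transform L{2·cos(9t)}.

L{cos(ωt)} = s/(s² + ω²), so L{cos(9t)} = s/(s² + 81). Then L{2·cos(9t)} = 2·s/(s² + 81) = 2s/(s² + 81)

Final answer: 2s/(s² + 81)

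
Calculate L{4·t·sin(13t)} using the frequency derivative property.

L{sin(13t)} = 13/(s² + 169). By L{t·f(t)} = -F'(s): -d/ds[13/(s² + 169)] = -(13)·(-2s)/(s² + 169)² = 26s/(s² + 169)². Then L{4·t·sin(13t)} = 4·26s/(s² + 169)² = 104s/(s² + 169)²

Final answer: 104s/(s² + 169)²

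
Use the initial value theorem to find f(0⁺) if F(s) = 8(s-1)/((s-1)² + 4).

f(0⁺) = lim_{s→∞} sF(s) = lim_{s→∞} 8s(s-1)/((s-1)² + 4) = 8

Final answer: 8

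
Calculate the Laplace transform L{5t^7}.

L{5t^7} = 5 · L{t^7} = 5 · 5040/s^8 = 25200/s^8

Final answer: 25200/s^8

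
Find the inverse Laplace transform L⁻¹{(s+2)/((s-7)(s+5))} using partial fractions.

Using partial fractions, f(t) = (9e^(7t) + 3e^(-5t))/12

Final answer: (9e^(7t) + 3e^(-5t))/12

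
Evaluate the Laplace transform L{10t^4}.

L{10t^4} = 10 · L{t^4} = 10 · 24/s^5 = 240/s^5

Final answer: 240/s^5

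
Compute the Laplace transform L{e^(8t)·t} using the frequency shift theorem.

L{e^(at)·t^n} = n!/(s-a)^(n+1), so L{e^(8t)·t} = 1/(s-8)^2

Final answer: 1/(s-8)^2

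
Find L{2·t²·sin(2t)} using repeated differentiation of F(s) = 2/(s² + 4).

F(s) = 2/(s² + 4). F'(s) = -4s/(s² + 4)². F''(s) = -4(4 - 3s²)/(s² + 4)³ = (12s² - 16)/(s² + 4)³. So L{t²·sin(2t)} = (-1)² F''(s) = (12s² - 16)/(s² + 4)³. Then L{2·t²·sin(2t)} = 2·(12s² - 16)/(s² + 4)³ = (24s² - 32)/(s² + 4)³

Final answer: (24s² - 32)/(s² + 4)³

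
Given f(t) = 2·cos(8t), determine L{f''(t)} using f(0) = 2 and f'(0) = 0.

F(s) = 2s/(s² + 64). L{f''(t)} = s²F(s) - sf(0) - f'(0) = 2s³/(s² + 64) - 2s = (2s³ - 2s(s² + 64))/(s² + 64) = -128s/(s² + 64)

Final answer: -128s/(s² + 64)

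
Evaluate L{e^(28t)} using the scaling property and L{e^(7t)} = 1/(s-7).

Using L{f(at)} = (1/a)F(s/a) with a=4 and f(t) = e^(7t): L{e^(28t)} = (1/4) · 1/((s/4)-7) = (1/4) · 4/(s-28) = 1/(s-28)

Final answer: 1/(s-28)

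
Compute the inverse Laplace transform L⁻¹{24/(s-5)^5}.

L⁻¹{n!/(s-a)^(n+1)} = t^n·e^(at), so L⁻¹{24/(s-5)^5} = t^4·e^(5t)

Final answer: t^4·e^(5t)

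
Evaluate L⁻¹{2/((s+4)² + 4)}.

Form: b/((s-a)² + b²) → e^(at)sin(bt). With a=-4, b=2

Final answer: e^(-4t)·sin(2t)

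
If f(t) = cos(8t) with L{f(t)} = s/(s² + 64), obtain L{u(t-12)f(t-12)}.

Time shift theorem: L{u(t-a)f(t-a)} = e^(-as)F(s). Here a=12, F(s) = s/(s² + 64), so L{u(t-12)f(t-12)} = e^(-12s)·s/(s² + 64)

Final answer: e^(-12s)·s/(s² + 64)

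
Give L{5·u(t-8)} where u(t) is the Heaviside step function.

L{u(t-a)} = e^(-as)/s. Here a=8, so L{u(t-8)} = e^(-8s)/s, and L{5·u(t-8)} = 5·e^(-8s)/s

Final answer: 5·e^(-8s)/s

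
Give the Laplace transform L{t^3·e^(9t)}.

L{t^n·e^(at)} = n!/(s-a)^(n+1), so L{t^3·e^(9t)} = 6/(s-9)^4

Final answer: 6/(s-9)^4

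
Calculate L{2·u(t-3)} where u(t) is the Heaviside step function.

L{u(t-a)} = e^(-as)/s. Here a=3, so L{u(t-3)} = e^(-3s)/s, and L{2·u(t-3)} = 2·e^(-3s)/s

Final answer: 2·e^(-3s)/s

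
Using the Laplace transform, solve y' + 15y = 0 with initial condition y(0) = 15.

L{y'} + 15L{y} = 0. sY - 15 + 15Y = 0. Y(s+15) = 15. Y = 15/(s+15)

Final answer: y(t) = 15e^(-15t)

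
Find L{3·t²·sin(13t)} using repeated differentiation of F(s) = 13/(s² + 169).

F(s) = 13/(s² + 169). F'(s) = -26s/(s² + 169)². F''(s) = -26(169 - 3s²)/(s² + 169)³ = (78s² - 4394)/(s² + 169)³. So L{t²·sin(13t)} = (-1)² F''(s) = (78s² - 4394)/(s² + 169)³. Then L{3·t²·sin(13t)} = 3·(78s² - 4394)/(s² + 169)³ = (234s² - 13182)/(s² + 169)³

Final answer: (234s² - 13182)/(s² + 169)³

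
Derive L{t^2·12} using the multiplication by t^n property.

L{12} = 12/s. d^1/ds^1[1/s] = -1/s². d^2/ds^2[1/s] = 2/s^3. So L{t^2} = (-1)^{2}·2/s^3 = 2/s^3. Then L{t^2·12} = 12·2/s^3 = 24/s^3

Final answer: 24/s^3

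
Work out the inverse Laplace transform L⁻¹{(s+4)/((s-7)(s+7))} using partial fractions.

Using partial fractions, f(t) = (11e^(7t) + 3e^(-7t))/14

Final answer: (11e^(7t) + 3e^(-7t))/14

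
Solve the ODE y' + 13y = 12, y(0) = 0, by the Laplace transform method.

sY + 13Y = 12/s. Y = 12/(s(s+13)). Partial fractions: Y = 12/13/s - 12/13/(s+13)

Final answer: y(t) = 12/13(1 - e^(-13t))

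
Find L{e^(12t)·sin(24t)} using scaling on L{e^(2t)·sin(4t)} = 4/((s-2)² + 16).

Scaling with a=6: L{e^(12t)·sin(24t)} = (1/6) · 4/((s/6-2)² + 16). Simplifying: 24/((s-12)² + 576)

Final answer: 24/((s-12)² + 576)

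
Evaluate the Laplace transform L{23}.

L{23} = 23 · L{1} = 23/s

Final answer: 23/s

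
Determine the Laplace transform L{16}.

L{16} = 16 · L{1} = 16/s

Final answer: 16/s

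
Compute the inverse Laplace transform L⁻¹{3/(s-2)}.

L⁻¹{1/(s-a)} = e^(at), so L⁻¹{1/(s-2)} = e^(2t), and L⁻¹{3/(s-2)} = 3·e^(2t)

Final answer: 3·e^(2t)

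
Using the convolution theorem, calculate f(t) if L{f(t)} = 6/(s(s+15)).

6/(s(s+15)) = (6/s)·(1/(s+15)) = L{6}·L{e^(-15t)}. By convolution, f(t) = 6*e^(-15t) = ∫₀ᵗ 6·e^(-15τ) dτ = 6·(1 - e^(-15t))/15

Final answer: 6·(1 - e^(-15t))/15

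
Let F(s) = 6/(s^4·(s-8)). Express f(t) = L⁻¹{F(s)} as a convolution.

6/(s^4·(s-8)) = (6/s^4)·(1/(s-8)) = L{t^3}·L{e^(8t)}. So f(t) = t^3*e^(8t) = ∫₀ᵗ τ^3·e^(8(t-τ)) dτ

Final answer: ∫₀ᵗ τ^3·e^(8(t-τ)) dτ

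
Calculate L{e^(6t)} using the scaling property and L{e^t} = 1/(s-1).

Using L{f(at)} = (1/a)F(s/a) with a=6 and f(t) = e^t: L{e^(6t)} = (1/6) · 1/((s/6)-1) = (1/6) · 6/(s-6) = 1/(s-6)

Final answer: 1/(s-6)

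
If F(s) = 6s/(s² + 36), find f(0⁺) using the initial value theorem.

f(0⁺) = lim_{s→∞} s·6s/(s² + 36) = lim_{s→∞} 6s²/(s² + 36) = 6

Final answer: 6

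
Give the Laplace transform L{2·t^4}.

L{t^n} = n!/s^(n+1), so L{t^4} = 24/s^5. Then L{2·t^4} = 2·24/s^5 = 48/s^5

Final answer: 48/s^5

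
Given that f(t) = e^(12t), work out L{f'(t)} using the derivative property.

f(0) = 1, F(s) = 1/(s-12). L{f'(t)} = s·F(s) - f(0) = s/(s-12) - 1 = (s - (s-12))/(s-12) = 12/(s-12)

Final answer: 12/(s-12)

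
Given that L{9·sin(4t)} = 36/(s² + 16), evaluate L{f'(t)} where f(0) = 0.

L{f'(t)} = s·F(s) - f(0) = s·36/(s² + 16) - 0 = 36s/(s² + 16)

Final answer: 36s/(s² + 16)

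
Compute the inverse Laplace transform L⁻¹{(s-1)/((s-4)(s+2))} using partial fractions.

Using partial fractions, f(t) = (3e^(4t) + 3e^(-2t))/6

Final answer: (3e^(4t) + 3e^(-2t))/6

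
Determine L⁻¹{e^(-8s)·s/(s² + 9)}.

L⁻¹{s/(s² + 9)} = cos(3t). By the time shift theorem, L⁻¹{e^(-as)F(s)} = u(t-a)f(t-a) with a=8, so L⁻¹{e^(-8s)·s/(s² + 9)} = u(t-8)·cos(3(t-8))

Final answer: u(t-8)·cos(3(t-8))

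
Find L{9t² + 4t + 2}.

L{9t² + 4t + 2} = 9·2/s³ + 4/s² + 2/s = 18/s³ + 4/s² + 2/s

Final answer: 18/s³ + 4/s² + 2/s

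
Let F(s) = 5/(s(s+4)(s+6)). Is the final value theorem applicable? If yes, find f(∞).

Poles of sF(s) = 5/((s+4)(s+6)) are at s = -4 and s = -6, both in the left half-plane. Theorem applies. f(∞) = lim_{s→0} sF(s) = 5/(4·6) = 5/24

Final answer: 5/24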